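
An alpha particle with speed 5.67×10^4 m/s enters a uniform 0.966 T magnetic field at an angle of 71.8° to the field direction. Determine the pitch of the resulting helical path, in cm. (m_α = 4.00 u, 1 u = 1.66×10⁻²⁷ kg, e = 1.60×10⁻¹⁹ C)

The velocity component along B is v∥ = v cos71.8° = 1.77×10^4 m/s.
The cyclotron period T = 2πm/(qB) = 1.35×10^-7 s is set by m, q, B alone.
Pitch = v∥·T = (1.77×10^4)(1.35×10^-7) = 2.39×10^-3 m.

pitch ≈ 0.239 cm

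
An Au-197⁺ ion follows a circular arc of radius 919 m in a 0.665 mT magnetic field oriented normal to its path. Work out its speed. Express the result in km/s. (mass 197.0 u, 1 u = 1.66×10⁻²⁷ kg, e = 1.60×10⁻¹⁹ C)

From qvB = mv²/r, v = qBr/m.
v = (1×1.60×10^-19)(6.65×10^-4)(919) / (3.27×10^-25) = 2.99×10^5 m/s.

v ≈ 299 km/s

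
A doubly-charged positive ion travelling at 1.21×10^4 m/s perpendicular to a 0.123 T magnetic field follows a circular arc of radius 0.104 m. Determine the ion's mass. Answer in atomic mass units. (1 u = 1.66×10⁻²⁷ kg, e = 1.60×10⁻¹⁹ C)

qvB = mv²/r ⇒ m = qBr/v.
m = (2×1.60×10^-19)(0.123)(0.104) / (1.21×10^4) = 3.38×10^-25 kg = 204 u.

m ≈ 204 u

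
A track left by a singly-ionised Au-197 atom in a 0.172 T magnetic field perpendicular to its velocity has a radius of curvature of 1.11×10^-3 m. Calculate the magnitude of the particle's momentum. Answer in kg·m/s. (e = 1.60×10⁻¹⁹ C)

p ≈ 3.05×10^-23 kg·m/s

Since qvB = mv²/r, the momentum p = mv = qBr.
p = (1×1.60×10^-19)(0.172)(1.11×10^-3) = 3.05×10^-23 kg·m/s.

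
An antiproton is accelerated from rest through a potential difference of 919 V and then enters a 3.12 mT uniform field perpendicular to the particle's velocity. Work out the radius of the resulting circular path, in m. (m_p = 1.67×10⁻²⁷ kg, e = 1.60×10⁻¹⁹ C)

r ≈ 1.40 m

The kinetic energy gained is K = qV = (1×1.60×10^-19)(919) = 1.47×10^-16 J.
v = √(2K/m) = 4.20×10^5 m/s.
r = mv/(qB) = (1.67×10^-27)(4.20×10^5) / [(1×1.60×10^-19)(3.12×10^-3)] = 1.40 m.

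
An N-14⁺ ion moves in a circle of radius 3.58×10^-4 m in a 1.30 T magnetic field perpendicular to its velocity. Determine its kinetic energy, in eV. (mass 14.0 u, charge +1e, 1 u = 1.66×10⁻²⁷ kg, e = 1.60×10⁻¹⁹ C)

K ≈ 0.746 eV

v = qBr/m = (1×1.60×10^-19)(1.30)(3.58×10^-4) / (2.32×10^-26) = 3200 m/s.
K = ½mv² = 0.5·(2.32×10^-26)·(3200)² = 1.19×10^-19 J = 0.746 eV.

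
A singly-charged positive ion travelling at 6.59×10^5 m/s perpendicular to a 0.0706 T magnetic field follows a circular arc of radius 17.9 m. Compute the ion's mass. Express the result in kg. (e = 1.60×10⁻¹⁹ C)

qvB = mv²/r ⇒ m = qBr/v.
m = (1×1.60×10^-19)(0.0706)(17.9) / (6.59×10^5) = 3.07×10^-25 kg.

m ≈ 3.07×10^-25 kg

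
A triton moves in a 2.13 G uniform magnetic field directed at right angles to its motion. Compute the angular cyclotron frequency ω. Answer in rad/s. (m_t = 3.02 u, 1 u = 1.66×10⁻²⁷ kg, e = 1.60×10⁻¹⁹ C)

ω = qB/m = (1×1.60×10^-19)(2.13×10^-4) / (5.01×10^-27) = 6800 rad/s.

ω ≈ 6800 rad/s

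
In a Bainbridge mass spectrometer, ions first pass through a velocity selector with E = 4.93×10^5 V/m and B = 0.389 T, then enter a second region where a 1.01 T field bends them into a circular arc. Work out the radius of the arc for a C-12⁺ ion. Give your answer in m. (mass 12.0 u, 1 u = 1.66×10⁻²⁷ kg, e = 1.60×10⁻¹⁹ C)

The selector passes v = E/B = 4.93×10^5/0.389 = 1.27×10^6 m/s.
In the deflection region, r = mv/(qB₂) = (1.99×10^-26)(1.27×10^6) / [(1×1.60×10^-19)(1.01)] = 0.156 m.

r ≈ 0.156 m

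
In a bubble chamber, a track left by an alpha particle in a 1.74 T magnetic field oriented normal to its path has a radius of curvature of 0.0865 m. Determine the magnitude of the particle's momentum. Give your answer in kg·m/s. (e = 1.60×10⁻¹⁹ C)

p ≈ 4.82×10^-20 kg·m/s

Since qvB = mv²/r, the momentum p = mv = qBr.
p = (2×1.60×10^-19)(1.74)(0.0865) = 4.82×10^-20 kg·m/s.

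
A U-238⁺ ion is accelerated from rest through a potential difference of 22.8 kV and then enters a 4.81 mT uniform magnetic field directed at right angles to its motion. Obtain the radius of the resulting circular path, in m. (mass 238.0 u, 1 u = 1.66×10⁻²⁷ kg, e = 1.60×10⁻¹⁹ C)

The kinetic energy gained is K = qV = (1×1.60×10^-19)(2.28×10^4) = 3.65×10^-15 J.
v = √(2K/m) = 1.36×10^5 m/s.
r = mv/(qB) = (3.95×10^-25)(1.36×10^5) / [(1×1.60×10^-19)(4.81×10^-3)] = 69.8 m.

r ≈ 69.8 m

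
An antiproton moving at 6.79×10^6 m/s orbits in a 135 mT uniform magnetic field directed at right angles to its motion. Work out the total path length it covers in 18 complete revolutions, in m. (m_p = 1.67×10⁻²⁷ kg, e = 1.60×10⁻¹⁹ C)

r = mv/(qB) = 0.525 m, so one revolution covers 2πr = 3.30 m.
In 18 revolutions: L = 18·2πr = 59.4 m.

L ≈ 59.4 m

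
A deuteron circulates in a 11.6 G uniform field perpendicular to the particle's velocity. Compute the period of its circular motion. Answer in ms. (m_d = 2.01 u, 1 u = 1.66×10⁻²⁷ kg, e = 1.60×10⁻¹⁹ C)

The cyclotron period is independent of speed: T = 2πm/(qB).
T = 2π(3.34×10^-27) / [(1×1.60×10^-19)(1.16×10^-3)] = 1.13×10^-4 s.

T ≈ 0.113 ms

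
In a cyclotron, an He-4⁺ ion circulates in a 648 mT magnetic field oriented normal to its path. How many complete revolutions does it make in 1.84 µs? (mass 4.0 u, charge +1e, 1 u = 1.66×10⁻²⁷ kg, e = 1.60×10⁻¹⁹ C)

T = 2πm/(qB) = 2π(6.64×10^-27) / [(1×1.60×10^-19)(0.648)] = 4.0240×10^-7 s.
N = t/T = 1.84×10^-6 / 4.0240×10^-7 ≈ 4.57, so 4 complete revolutions.

N = 4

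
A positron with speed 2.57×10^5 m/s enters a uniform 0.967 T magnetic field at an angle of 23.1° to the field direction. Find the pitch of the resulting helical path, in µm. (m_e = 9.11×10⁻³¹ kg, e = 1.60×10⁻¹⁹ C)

The velocity component along B is v∥ = v cos23.1° = 2.36×10^5 m/s.
The cyclotron period T = 2πm/(qB) = 3.70×10^-11 s is set by m, q, B alone.
Pitch = v∥·T = (2.36×10^5)(3.70×10^-11) = 8.75×10^-6 m.

pitch ≈ 8.75 µm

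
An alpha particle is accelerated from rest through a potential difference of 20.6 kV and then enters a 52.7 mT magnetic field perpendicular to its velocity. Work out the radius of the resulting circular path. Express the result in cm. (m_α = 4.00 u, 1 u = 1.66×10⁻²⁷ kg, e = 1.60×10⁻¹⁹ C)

r ≈ 55.5 cm

The kinetic energy gained is K = qV = (2×1.60×10^-19)(2.06×10^4) = 6.59×10^-15 J.
v = √(2K/m) = 1.41×10^6 m/s.
r = mv/(qB) = (6.64×10^-27)(1.41×10^6) / [(2×1.60×10^-19)(0.0527)] = 0.555 m.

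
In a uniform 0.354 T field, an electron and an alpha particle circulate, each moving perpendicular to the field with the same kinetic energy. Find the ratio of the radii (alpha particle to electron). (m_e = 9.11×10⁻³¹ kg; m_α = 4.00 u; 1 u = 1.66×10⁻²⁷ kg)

r = √(2mK)/(qB) ⇒ at equal K, r ∝ √m/q.
r_{alpha particle}/r_{electron} = 42.7.

ratio ≈ 42.7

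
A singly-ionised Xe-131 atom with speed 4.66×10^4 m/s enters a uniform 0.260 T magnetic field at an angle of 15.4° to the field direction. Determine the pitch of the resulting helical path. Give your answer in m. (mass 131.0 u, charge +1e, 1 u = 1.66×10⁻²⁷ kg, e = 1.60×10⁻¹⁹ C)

The velocity component along B is v∥ = v cos15.4° = 4.49×10^4 m/s.
The cyclotron period T = 2πm/(qB) = 3.28×10^-5 s is set by m, q, B alone.
Pitch = v∥·T = (4.49×10^4)(3.28×10^-5) = 1.48 m.

pitch ≈ 1.48 m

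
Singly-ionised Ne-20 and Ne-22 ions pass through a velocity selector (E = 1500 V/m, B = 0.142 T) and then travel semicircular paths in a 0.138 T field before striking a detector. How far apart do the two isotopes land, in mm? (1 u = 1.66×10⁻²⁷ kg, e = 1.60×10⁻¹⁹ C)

Both emerge at v = E/B₁ = 1.06×10^4 m/s.
r = mv/(qB₂), so r₁ = 0.01588 m and r₂ = 0.01747 m, giving Δr = 1.59×10^-3 m.
After a semicircle each ion lands a diameter 2r from the entry slit, so the separation is 2Δr = 3.18×10^-3 m.

Δd ≈ 3.18 mm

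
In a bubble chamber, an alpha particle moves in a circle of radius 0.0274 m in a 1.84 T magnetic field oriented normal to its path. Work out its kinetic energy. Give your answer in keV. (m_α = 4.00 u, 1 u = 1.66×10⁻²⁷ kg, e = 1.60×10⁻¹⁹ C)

K ≈ 122 keV

v = qBr/m = (2×1.60×10^-19)(1.84)(0.0274) / (6.64×10^-27) = 2.43×10^6 m/s.
K = ½mv² = 0.5·(6.64×10^-27)·(2.43×10^6)² = 1.96×10^-14 J = 122 keV.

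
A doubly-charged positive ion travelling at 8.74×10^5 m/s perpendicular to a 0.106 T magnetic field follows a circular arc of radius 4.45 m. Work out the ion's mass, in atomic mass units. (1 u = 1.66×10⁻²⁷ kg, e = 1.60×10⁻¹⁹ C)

m ≈ 104 u

qvB = mv²/r ⇒ m = qBr/v.
m = (2×1.60×10^-19)(0.106)(4.45) / (8.74×10^5) = 1.73×10^-25 kg = 104 u.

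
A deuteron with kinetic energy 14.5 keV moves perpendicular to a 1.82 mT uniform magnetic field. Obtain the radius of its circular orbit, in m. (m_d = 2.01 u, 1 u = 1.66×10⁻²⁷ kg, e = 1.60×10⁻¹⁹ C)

r ≈ 13.5 m

Convert the energy: K = 14.5 keV = 2.32×10^-15 J.
v = √(2K/m) = √(2·2.32×10^-15/3.34×10^-27) = 1.18×10^6 m/s.
r = mv/(qB) = (3.34×10^-27)(1.18×10^6) / [(1×1.60×10^-19)(1.82×10^-3)] = 13.5 m.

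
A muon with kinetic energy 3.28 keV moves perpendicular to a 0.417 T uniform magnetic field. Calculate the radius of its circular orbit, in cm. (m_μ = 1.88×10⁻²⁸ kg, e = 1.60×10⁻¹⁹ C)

r ≈ 0.666 cm

Convert the energy: K = 3.28 keV = 5.25×10^-16 J.
v = √(2K/m) = √(2·5.25×10^-16/1.88×10^-28) = 2.36×10^6 m/s.
r = mv/(qB) = (1.88×10^-28)(2.36×10^6) / [(1×1.60×10^-19)(0.417)] = 6.66×10^-3 m.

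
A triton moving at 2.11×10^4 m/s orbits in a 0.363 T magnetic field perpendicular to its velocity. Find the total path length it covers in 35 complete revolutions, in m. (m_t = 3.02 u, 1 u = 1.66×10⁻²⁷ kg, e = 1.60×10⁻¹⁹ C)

r = mv/(qB) = 1.82×10^-3 m, so one revolution covers 2πr = 0.0114 m.
In 35 revolutions: L = 35·2πr = 0.401 m.

L ≈ 0.401 m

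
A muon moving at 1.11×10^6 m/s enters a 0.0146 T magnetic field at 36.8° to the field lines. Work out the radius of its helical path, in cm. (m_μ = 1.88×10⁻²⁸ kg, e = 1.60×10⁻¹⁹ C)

r ≈ 5.35 cm

Only the perpendicular component v⊥ = v sin36.8° = 6.65×10^5 m/s is bent by the field.
r = m v⊥ /(qB) = (1.88×10^-28)(6.65×10^5) / [(1×1.60×10^-19)(0.0146)] = 0.0535 m.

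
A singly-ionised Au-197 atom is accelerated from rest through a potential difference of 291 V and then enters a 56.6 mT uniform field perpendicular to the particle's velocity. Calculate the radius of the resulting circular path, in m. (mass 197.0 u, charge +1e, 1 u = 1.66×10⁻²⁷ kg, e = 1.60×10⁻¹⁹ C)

The kinetic energy gained is K = qV = (1×1.60×10^-19)(291) = 4.66×10^-17 J.
v = √(2K/m) = 1.69×10^4 m/s.
r = mv/(qB) = (3.27×10^-25)(1.69×10^4) / [(1×1.60×10^-19)(0.0566)] = 0.609 m.

r ≈ 0.609 m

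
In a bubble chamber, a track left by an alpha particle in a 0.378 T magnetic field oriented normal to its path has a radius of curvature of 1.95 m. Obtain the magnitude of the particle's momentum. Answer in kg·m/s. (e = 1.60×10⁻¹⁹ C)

p ≈ 2.36×10^-19 kg·m/s

Since qvB = mv²/r, the momentum p = mv = qBr.
p = (2×1.60×10^-19)(0.378)(1.95) = 2.36×10^-19 kg·m/s.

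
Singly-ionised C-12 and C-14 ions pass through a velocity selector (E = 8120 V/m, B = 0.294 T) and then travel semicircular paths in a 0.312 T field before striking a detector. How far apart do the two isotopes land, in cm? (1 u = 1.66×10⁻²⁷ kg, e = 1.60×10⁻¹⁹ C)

Both emerge at v = E/B₁ = 2.76×10^4 m/s.
r = mv/(qB₂), so r₁ = 0.01102 m and r₂ = 0.01286 m, giving Δr = 1.84×10^-3 m.
After a semicircle each ion lands a diameter 2r from the entry slit, so the separation is 2Δr = 3.67×10^-3 m.

Δd ≈ 0.367 cm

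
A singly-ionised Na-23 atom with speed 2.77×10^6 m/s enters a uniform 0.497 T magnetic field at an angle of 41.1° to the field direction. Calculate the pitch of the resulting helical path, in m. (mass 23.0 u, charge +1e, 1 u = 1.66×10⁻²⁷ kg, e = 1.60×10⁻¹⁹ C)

pitch ≈ 6.30 m

The velocity component along B is v∥ = v cos41.1° = 2.09×10^6 m/s.
The cyclotron period T = 2πm/(qB) = 3.02×10^-6 s is set by m, q, B alone.
Pitch = v∥·T = (2.09×10^6)(3.02×10^-6) = 6.30 m.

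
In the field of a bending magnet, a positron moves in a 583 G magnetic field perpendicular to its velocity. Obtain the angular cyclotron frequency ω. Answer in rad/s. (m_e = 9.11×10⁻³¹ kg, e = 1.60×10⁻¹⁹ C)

ω = qB/m = (1×1.60×10^-19)(0.0583) / (9.11×10^-31) = 1.02×10^10 rad/s.

ω ≈ 1.02×10^10 rad/s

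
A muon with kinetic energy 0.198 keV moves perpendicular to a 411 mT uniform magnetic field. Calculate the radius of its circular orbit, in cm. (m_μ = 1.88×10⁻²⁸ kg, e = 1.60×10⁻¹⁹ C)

Convert the energy: K = 0.198 keV = 3.17×10^-17 J.
v = √(2K/m) = √(2·3.17×10^-17/1.88×10^-28) = 5.81×10^5 m/s.
r = mv/(qB) = (1.88×10^-28)(5.81×10^5) / [(1×1.60×10^-19)(0.411)] = 1.66×10^-3 m.

r ≈ 0.166 cm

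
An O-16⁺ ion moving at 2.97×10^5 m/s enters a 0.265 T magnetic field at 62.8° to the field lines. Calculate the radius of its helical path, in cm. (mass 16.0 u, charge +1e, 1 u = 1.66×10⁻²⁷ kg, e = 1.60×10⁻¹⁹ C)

Only the perpendicular component v⊥ = v sin62.8° = 2.64×10^5 m/s is bent by the field.
r = m v⊥ /(qB) = (2.66×10^-26)(2.64×10^5) / [(1×1.60×10^-19)(0.265)] = 0.165 m.

r ≈ 16.5 cm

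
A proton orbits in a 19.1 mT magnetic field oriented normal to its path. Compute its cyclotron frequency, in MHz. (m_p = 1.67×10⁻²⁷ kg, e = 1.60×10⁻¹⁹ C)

f = qB/(2πm) = (1×1.60×10^-19)(0.0191) / [2π(1.67×10^-27)] = 2.91×10^5 Hz.

f ≈ 0.291 MHz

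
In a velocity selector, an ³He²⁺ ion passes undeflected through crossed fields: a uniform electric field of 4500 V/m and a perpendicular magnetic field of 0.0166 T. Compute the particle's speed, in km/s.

v ≈ 271 km/s

For zero net force, qE = qvB, so v = E/B.
v = (4500) / (0.0166) = 2.71×10^5 m/s.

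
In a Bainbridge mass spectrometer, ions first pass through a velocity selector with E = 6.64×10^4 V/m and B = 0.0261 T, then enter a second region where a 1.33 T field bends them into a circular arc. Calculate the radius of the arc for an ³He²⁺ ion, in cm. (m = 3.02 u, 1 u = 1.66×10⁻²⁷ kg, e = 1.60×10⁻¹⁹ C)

The selector passes v = E/B = 6.64×10^4/0.0261 = 2.54×10^6 m/s.
In the deflection region, r = mv/(qB₂) = (5.01×10^-27)(2.54×10^6) / [(2×1.60×10^-19)(1.33)] = 0.0300 m.

r ≈ 3.00 cm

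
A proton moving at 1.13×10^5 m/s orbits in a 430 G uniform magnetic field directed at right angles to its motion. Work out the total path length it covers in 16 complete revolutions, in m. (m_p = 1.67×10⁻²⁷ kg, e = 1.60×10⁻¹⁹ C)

r = mv/(qB) = 0.0274 m, so one revolution covers 2πr = 0.172 m.
In 16 revolutions: L = 16·2πr = 2.76 m.

L ≈ 2.76 m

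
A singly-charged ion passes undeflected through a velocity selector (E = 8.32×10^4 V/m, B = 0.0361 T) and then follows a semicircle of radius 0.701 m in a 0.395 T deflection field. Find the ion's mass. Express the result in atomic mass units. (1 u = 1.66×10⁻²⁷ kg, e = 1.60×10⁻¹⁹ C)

m ≈ 11.6 u

v = E/B₁ = 2.30×10^6 m/s.
From r = mv/(qB₂), m = qB₂r/v = (1×1.60×10^-19)(0.395)(0.701) / (2.30×10^6) = 1.92×10^-26 kg.
In atomic mass units: m = 1.92×10^-26 / 1.66×10^-27 = 11.6 u.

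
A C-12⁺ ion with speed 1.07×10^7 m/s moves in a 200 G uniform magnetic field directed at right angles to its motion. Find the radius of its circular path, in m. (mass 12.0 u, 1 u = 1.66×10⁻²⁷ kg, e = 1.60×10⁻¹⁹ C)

The magnetic force provides the centripetal force: qvB = mv²/r, so r = mv/(qB).
r = (1.99×10^-26 kg)(1.07×10^7 m/s) / [(1×1.60×10^-19 C)(0.0200 T)] = 66.6 m.

r ≈ 66.6 m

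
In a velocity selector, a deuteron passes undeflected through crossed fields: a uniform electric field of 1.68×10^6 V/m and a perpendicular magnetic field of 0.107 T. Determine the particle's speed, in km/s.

For zero net force, qE = qvB, so v = E/B.
v = (1.68×10^6) / (0.107) = 1.57×10^7 m/s.

v ≈ 15700 km/s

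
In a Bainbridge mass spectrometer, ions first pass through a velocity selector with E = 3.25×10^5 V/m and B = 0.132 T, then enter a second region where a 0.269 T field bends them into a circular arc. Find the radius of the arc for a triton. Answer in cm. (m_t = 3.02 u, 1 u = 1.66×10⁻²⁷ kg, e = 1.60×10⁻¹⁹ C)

The selector passes v = E/B = 3.25×10^5/0.132 = 2.46×10^6 m/s.
In the deflection region, r = mv/(qB₂) = (5.01×10^-27)(2.46×10^6) / [(1×1.60×10^-19)(0.269)] = 0.287 m.

r ≈ 28.7 cm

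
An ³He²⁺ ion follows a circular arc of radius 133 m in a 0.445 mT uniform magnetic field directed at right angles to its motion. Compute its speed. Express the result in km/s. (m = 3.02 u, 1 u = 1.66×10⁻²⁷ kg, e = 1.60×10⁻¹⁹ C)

From qvB = mv²/r, v = qBr/m.
v = (2×1.60×10^-19)(4.45×10^-4)(133) / (5.01×10^-27) = 3.78×10^6 m/s.

v ≈ 3780 km/s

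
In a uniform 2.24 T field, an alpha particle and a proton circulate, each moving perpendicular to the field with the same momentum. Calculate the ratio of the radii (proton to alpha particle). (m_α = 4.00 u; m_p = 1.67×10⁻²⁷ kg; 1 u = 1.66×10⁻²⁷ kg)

ratio ≈ 2.00

r = p/(qB) ⇒ at equal p, r ∝ 1/q.
r_{proton}/r_{alpha particle} = 2.00.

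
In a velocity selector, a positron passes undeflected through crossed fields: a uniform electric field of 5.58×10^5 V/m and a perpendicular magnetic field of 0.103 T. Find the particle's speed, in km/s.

v ≈ 5420 km/s

For zero net force, qE = qvB, so v = E/B.
v = (5.58×10^5) / (0.103) = 5.42×10^6 m/s.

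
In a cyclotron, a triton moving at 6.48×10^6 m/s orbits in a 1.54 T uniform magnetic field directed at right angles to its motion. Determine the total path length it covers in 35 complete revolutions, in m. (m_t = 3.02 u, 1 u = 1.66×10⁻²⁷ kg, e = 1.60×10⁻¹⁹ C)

r = mv/(qB) = 0.132 m, so one revolution covers 2πr = 0.828 m.
In 35 revolutions: L = 35·2πr = 29.0 m.

L ≈ 29.0 m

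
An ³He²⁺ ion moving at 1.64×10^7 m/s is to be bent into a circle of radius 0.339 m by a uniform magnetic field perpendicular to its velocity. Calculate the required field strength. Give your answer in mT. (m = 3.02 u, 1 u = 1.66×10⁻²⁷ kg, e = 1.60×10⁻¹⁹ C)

qvB = mv²/r gives B = mv/(qr).
B = (5.01×10^-27)(1.64×10^7) / [(2×1.60×10^-19)(0.339)] = 0.758 T.

B ≈ 758 mT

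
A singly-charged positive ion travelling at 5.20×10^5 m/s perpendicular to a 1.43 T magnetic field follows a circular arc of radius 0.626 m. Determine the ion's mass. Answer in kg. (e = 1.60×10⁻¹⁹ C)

qvB = mv²/r ⇒ m = qBr/v.
m = (1×1.60×10^-19)(1.43)(0.626) / (5.20×10^5) = 2.75×10^-25 kg.

m ≈ 2.75×10^-25 kg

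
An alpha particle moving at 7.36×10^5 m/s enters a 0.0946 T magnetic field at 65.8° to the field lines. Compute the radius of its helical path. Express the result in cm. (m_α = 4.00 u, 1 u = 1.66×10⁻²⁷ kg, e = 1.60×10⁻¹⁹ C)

r ≈ 14.7 cm

Only the perpendicular component v⊥ = v sin65.8° = 6.71×10^5 m/s is bent by the field.
r = m v⊥ /(qB) = (6.64×10^-27)(6.71×10^5) / [(2×1.60×10^-19)(0.0946)] = 0.147 m.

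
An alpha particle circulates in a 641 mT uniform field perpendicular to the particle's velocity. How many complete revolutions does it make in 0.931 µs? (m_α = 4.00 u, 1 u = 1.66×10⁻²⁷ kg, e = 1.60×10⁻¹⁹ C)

T = 2πm/(qB) = 2π(6.64×10^-27) / [(2×1.60×10^-19)(0.641)] = 2.0339×10^-7 s.
N = t/T = 9.31×10^-7 / 2.0339×10^-7 ≈ 4.58, so 4 complete revolutions.

N = 4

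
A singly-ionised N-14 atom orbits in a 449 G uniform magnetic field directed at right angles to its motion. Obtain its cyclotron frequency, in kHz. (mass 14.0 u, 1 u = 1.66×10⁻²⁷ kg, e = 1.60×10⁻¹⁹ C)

f ≈ 49.2 kHz

f = qB/(2πm) = (1×1.60×10^-19)(0.0449) / [2π(2.32×10^-26)] = 4.92×10^4 Hz.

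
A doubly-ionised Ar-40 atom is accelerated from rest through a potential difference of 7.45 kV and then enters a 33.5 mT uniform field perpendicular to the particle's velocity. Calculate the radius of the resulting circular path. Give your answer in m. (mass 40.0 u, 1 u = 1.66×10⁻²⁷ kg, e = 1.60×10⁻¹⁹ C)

The kinetic energy gained is K = qV = (2×1.60×10^-19)(7450) = 2.38×10^-15 J.
v = √(2K/m) = 2.68×10^5 m/s.
r = mv/(qB) = (6.64×10^-26)(2.68×10^5) / [(2×1.60×10^-19)(0.0335)] = 1.66 m.

r ≈ 1.66 m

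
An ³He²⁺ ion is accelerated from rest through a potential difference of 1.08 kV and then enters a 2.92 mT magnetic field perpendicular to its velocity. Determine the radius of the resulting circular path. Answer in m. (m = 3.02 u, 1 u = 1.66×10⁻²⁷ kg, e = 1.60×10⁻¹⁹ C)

The kinetic energy gained is K = qV = (2×1.60×10^-19)(1080) = 3.46×10^-16 J.
v = √(2K/m) = 3.71×10^5 m/s.
r = mv/(qB) = (5.01×10^-27)(3.71×10^5) / [(2×1.60×10^-19)(2.92×10^-3)] = 1.99 m.

r ≈ 1.99 m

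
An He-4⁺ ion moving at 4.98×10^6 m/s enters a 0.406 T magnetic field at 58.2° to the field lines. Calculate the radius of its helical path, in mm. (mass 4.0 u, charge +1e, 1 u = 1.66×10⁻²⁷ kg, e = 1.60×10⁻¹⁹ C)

r ≈ 433 mm

Only the perpendicular component v⊥ = v sin58.2° = 4.23×10^6 m/s is bent by the field.
r = m v⊥ /(qB) = (6.64×10^-27)(4.23×10^6) / [(1×1.60×10^-19)(0.406)] = 0.433 m.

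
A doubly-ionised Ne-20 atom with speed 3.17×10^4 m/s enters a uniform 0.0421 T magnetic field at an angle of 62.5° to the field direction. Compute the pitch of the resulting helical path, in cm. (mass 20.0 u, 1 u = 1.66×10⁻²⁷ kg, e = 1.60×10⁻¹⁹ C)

pitch ≈ 22.7 cm

The velocity component along B is v∥ = v cos62.5° = 1.46×10^4 m/s.
The cyclotron period T = 2πm/(qB) = 1.55×10^-5 s is set by m, q, B alone.
Pitch = v∥·T = (1.46×10^4)(1.55×10^-5) = 0.227 m.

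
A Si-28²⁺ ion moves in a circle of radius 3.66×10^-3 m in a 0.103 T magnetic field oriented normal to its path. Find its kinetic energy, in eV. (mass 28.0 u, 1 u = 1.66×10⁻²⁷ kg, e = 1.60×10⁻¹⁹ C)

K ≈ 0.978 eV

v = qBr/m = (2×1.60×10^-19)(0.103)(3.66×10^-3) / (4.65×10^-26) = 2600 m/s.
K = ½mv² = 0.5·(4.65×10^-26)·(2600)² = 1.57×10^-19 J = 0.978 eV.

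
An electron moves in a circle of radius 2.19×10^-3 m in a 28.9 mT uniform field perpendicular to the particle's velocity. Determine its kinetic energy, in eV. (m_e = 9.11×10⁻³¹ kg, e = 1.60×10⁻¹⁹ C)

K ≈ 352 eV

v = qBr/m = (1×1.60×10^-19)(0.0289)(2.19×10^-3) / (9.11×10^-31) = 1.11×10^7 m/s.
K = ½mv² = 0.5·(9.11×10^-31)·(1.11×10^7)² = 5.63×10^-17 J = 352 eV.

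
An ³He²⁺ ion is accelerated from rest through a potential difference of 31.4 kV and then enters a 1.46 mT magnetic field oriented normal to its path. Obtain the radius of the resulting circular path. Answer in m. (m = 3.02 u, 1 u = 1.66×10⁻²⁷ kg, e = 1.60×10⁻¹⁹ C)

The kinetic energy gained is K = qV = (2×1.60×10^-19)(3.14×10^4) = 1.00×10^-14 J.
v = √(2K/m) = 2.00×10^6 m/s.
r = mv/(qB) = (5.01×10^-27)(2.00×10^6) / [(2×1.60×10^-19)(1.46×10^-3)] = 21.5 m.

r ≈ 21.5 m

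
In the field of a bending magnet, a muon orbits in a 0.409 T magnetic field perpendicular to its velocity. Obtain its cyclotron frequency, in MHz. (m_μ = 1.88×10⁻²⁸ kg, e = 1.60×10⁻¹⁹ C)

f = qB/(2πm) = (1×1.60×10^-19)(0.409) / [2π(1.88×10^-28)] = 5.54×10^7 Hz.

f ≈ 55.4 MHz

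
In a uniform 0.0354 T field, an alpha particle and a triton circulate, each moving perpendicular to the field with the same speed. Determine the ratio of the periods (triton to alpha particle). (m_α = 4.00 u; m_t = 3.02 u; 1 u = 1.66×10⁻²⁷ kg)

ratio ≈ 1.51

T = 2πm/(qB) is independent of speed, so T₂/T₁ = (m₂/q₂)/(m₁/q₁).
T_{triton}/T_{alpha particle} = (5.01×10^-27/1e) / (6.64×10^-27/2e) = 1.51.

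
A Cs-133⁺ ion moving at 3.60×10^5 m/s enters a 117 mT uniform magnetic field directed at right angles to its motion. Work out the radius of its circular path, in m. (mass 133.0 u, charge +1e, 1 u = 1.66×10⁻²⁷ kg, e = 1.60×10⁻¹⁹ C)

The magnetic force provides the centripetal force: qvB = mv²/r, so r = mv/(qB).
r = (2.21×10^-25 kg)(3.60×10^5 m/s) / [(1×1.60×10^-19 C)(0.117 T)] = 4.25 m.

r ≈ 4.25 m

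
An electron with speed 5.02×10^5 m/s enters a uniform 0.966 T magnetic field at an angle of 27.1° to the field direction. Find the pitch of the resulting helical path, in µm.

The velocity component along B is v∥ = v cos27.1° = 4.47×10^5 m/s.
The cyclotron period T = 2πm/(qB) = 3.70×10^-11 s is set by m, q, B alone.
Pitch = v∥·T = (4.47×10^5)(3.70×10^-11) = 1.66×10^-5 m.

pitch ≈ 16.6 µm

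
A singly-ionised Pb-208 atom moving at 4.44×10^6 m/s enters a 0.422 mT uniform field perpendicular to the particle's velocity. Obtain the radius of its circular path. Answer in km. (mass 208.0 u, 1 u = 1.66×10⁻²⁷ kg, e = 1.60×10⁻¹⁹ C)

r ≈ 22.7 km

The magnetic force provides the centripetal force: qvB = mv²/r, so r = mv/(qB).
r = (3.45×10^-25 kg)(4.44×10^6 m/s) / [(1×1.60×10^-19 C)(4.22×10^-4 T)] = 2.27×10^4 m.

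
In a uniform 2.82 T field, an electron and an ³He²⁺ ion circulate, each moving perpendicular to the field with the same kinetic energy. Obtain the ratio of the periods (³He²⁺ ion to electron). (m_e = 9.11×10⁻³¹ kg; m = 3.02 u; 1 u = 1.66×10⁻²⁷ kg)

ratio ≈ 2750

T = 2πm/(qB) is independent of speed, so T₂/T₁ = (m₂/q₂)/(m₁/q₁).
T_{³He²⁺ ion}/T_{electron} = (5.01×10^-27/2e) / (9.11×10^-31/1e) = 2750.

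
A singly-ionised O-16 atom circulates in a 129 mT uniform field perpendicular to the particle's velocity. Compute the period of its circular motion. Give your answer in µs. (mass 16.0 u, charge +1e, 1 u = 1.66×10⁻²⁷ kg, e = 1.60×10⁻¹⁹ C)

T ≈ 8.09 µs

The cyclotron period is independent of speed: T = 2πm/(qB).
T = 2π(2.66×10^-26) / [(1×1.60×10^-19)(0.129)] = 8.09×10^-6 s.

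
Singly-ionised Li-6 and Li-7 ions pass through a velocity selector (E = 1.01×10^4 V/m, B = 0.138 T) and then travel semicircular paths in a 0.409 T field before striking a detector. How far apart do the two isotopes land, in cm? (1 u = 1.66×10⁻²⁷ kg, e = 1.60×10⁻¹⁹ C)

Both emerge at v = E/B₁ = 7.32×10^4 m/s.
r = mv/(qB₂), so r₁ = 0.01114 m and r₂ = 0.01300 m, giving Δr = 1.86×10^-3 m.
After a semicircle each ion lands a diameter 2r from the entry slit, so the separation is 2Δr = 3.71×10^-3 m.

Δd ≈ 0.371 cm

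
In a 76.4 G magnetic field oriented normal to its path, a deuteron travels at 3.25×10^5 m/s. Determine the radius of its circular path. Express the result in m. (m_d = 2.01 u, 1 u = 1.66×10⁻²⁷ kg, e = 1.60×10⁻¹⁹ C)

The magnetic force provides the centripetal force: qvB = mv²/r, so r = mv/(qB).
r = (3.34×10^-27 kg)(3.25×10^5 m/s) / [(1×1.60×10^-19 C)(7.64×10^-3 T)] = 0.887 m.

r ≈ 0.887 m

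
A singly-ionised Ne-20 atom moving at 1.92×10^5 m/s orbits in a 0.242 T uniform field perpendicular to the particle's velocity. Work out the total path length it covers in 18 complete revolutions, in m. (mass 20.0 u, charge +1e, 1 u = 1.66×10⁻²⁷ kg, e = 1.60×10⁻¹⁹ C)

L ≈ 18.6 m

r = mv/(qB) = 0.165 m, so one revolution covers 2πr = 1.03 m.
In 18 revolutions: L = 18·2πr = 18.6 m.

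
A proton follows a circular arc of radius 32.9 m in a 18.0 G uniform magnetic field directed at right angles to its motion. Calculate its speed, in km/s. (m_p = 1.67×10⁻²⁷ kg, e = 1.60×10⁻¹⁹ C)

v ≈ 5670 km/s

From qvB = mv²/r, v = qBr/m.
v = (1×1.60×10^-19)(1.80×10^-3)(32.9) / (1.67×10^-27) = 5.67×10^6 m/s.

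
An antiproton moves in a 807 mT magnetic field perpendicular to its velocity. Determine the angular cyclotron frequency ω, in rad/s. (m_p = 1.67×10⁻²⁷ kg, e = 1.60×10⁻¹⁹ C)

ω = qB/m = (1×1.60×10^-19)(0.807) / (1.67×10^-27) = 7.73×10^7 rad/s.

ω ≈ 7.73×10^7 rad/s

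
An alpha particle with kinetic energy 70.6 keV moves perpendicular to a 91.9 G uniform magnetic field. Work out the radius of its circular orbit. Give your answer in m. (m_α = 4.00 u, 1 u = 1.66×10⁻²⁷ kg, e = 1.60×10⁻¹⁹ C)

Convert the energy: K = 70.6 keV = 1.13×10^-14 J.
v = √(2K/m) = √(2·1.13×10^-14/6.64×10^-27) = 1.84×10^6 m/s.
r = mv/(qB) = (6.64×10^-27)(1.84×10^6) / [(2×1.60×10^-19)(9.19×10^-3)] = 4.16 m.

r ≈ 4.16 m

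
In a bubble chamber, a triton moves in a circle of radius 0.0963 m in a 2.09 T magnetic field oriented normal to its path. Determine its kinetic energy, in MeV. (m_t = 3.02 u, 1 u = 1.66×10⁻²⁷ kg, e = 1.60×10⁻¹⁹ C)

v = qBr/m = (1×1.60×10^-19)(2.09)(0.0963) / (5.01×10^-27) = 6.42×10^6 m/s.
K = ½mv² = 0.5·(5.01×10^-27)·(6.42×10^6)² = 1.03×10^-13 J = 0.646 MeV.

K ≈ 0.646 MeV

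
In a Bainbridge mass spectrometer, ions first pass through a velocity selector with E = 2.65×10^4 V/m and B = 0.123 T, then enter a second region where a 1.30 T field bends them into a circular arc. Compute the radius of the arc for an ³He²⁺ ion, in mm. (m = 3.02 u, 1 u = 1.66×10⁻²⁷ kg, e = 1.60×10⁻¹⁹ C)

r ≈ 2.60 mm

The selector passes v = E/B = 2.65×10^4/0.123 = 2.15×10^5 m/s.
In the deflection region, r = mv/(qB₂) = (5.01×10^-27)(2.15×10^5) / [(2×1.60×10^-19)(1.30)] = 2.60×10^-3 m.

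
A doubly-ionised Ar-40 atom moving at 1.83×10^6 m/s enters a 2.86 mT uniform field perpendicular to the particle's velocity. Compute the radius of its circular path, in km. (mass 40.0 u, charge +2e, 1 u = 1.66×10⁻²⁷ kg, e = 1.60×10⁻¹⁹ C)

r ≈ 0.133 km

The magnetic force provides the centripetal force: qvB = mv²/r, so r = mv/(qB).
r = (6.64×10^-26 kg)(1.83×10^6 m/s) / [(2×1.60×10^-19 C)(2.86×10^-3 T)] = 133 m.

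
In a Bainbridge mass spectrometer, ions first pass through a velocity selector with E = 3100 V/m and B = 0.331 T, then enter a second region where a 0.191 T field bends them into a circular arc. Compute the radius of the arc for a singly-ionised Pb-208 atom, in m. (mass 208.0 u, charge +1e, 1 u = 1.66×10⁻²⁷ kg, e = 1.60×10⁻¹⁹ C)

r ≈ 0.106 m

The selector passes v = E/B = 3100/0.331 = 9370 m/s.
In the deflection region, r = mv/(qB₂) = (3.45×10^-25)(9370) / [(1×1.60×10^-19)(0.191)] = 0.106 m.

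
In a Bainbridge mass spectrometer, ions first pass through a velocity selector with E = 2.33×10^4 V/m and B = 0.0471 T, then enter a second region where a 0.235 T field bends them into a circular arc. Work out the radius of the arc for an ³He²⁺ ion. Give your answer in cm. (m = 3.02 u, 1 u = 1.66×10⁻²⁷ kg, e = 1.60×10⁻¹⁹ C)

The selector passes v = E/B = 2.33×10^4/0.0471 = 4.95×10^5 m/s.
In the deflection region, r = mv/(qB₂) = (5.01×10^-27)(4.95×10^5) / [(2×1.60×10^-19)(0.235)] = 0.0330 m.

r ≈ 3.30 cm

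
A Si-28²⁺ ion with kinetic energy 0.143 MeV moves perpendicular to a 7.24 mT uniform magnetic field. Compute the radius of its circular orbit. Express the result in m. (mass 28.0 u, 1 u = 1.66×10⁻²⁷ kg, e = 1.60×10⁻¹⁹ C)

Convert the energy: K = 0.143 MeV = 2.29×10^-14 J.
v = √(2K/m) = √(2·2.29×10^-14/4.65×10^-26) = 9.92×10^5 m/s.
r = mv/(qB) = (4.65×10^-26)(9.92×10^5) / [(2×1.60×10^-19)(7.24×10^-3)] = 19.9 m.

r ≈ 19.9 m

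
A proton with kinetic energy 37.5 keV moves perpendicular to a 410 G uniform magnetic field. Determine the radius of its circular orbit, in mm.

r ≈ 682 mm

Convert the energy: K = 37.5 keV = 6.00×10^-15 J.
v = √(2K/m) = √(2·6.00×10^-15/1.67×10^-27) = 2.68×10^6 m/s.
r = mv/(qB) = (1.67×10^-27)(2.68×10^6) / [(1×1.60×10^-19)(0.0410)] = 0.682 m.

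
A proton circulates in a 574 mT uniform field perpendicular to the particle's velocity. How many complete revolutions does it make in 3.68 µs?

N = 32

T = 2πm/(qB) = 2π(1.67×10^-27) / [(1×1.60×10^-19)(0.574)] = 1.1425×10^-7 s.
N = t/T = 3.68×10^-6 / 1.1425×10^-7 ≈ 32.21, so 32 complete revolutions.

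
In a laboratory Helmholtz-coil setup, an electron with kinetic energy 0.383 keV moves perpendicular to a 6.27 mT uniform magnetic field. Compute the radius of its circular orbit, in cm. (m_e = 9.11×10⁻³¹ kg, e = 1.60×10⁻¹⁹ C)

Convert the energy: K = 0.383 keV = 6.13×10^-17 J.
v = √(2K/m) = √(2·6.13×10^-17/9.11×10^-31) = 1.16×10^7 m/s.
r = mv/(qB) = (9.11×10^-31)(1.16×10^7) / [(1×1.60×10^-19)(6.27×10^-3)] = 0.0105 m.

r ≈ 1.05 cm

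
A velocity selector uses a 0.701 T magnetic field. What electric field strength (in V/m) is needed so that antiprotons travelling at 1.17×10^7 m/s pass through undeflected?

E ≈ 8.20×10^6 V/m

qE = qvB ⇒ E = vB = (1.17×10^7)(0.701) = 8.20×10^6 V/m.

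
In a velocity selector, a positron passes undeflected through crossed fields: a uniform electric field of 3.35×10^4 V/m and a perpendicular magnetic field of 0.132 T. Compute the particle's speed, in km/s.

For zero net force, qE = qvB, so v = E/B.
v = (3.35×10^4) / (0.132) = 2.54×10^5 m/s.

v ≈ 254 km/s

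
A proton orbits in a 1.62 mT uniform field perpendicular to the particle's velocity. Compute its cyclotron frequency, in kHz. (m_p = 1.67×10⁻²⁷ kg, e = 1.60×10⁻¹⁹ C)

f ≈ 24.7 kHz

f = qB/(2πm) = (1×1.60×10^-19)(1.62×10^-3) / [2π(1.67×10^-27)] = 2.47×10^4 Hz.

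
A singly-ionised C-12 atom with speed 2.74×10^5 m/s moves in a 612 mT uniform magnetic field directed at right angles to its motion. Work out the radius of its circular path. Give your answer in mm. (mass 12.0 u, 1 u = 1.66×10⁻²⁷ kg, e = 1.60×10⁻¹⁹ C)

The magnetic force provides the centripetal force: qvB = mv²/r, so r = mv/(qB).
r = (1.99×10^-26 kg)(2.74×10^5 m/s) / [(1×1.60×10^-19 C)(0.612 T)] = 0.0557 m.

r ≈ 55.7 mm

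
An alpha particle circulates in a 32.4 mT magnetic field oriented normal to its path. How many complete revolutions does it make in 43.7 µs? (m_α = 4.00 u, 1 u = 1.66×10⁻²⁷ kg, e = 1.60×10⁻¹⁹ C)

T = 2πm/(qB) = 2π(6.64×10^-27) / [(2×1.60×10^-19)(0.0324)] = 4.0240×10^-6 s.
N = t/T = 4.37×10^-5 / 4.0240×10^-6 ≈ 10.86, so 10 complete revolutions.

N = 10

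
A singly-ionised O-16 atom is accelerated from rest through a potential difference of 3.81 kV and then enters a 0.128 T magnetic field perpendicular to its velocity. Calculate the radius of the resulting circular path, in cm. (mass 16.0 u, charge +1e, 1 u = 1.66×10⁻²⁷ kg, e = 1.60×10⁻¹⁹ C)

The kinetic energy gained is K = qV = (1×1.60×10^-19)(3810) = 6.10×10^-16 J.
v = √(2K/m) = 2.14×10^5 m/s.
r = mv/(qB) = (2.66×10^-26)(2.14×10^5) / [(1×1.60×10^-19)(0.128)] = 0.278 m.

r ≈ 27.8 cm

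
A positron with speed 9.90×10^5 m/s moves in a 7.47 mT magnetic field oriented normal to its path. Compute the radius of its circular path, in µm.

r ≈ 755 µm

The magnetic force provides the centripetal force: qvB = mv²/r, so r = mv/(qB).
r = (9.11×10^-31 kg)(9.90×10^5 m/s) / [(1×1.60×10^-19 C)(7.47×10^-3 T)] = 7.55×10^-4 m.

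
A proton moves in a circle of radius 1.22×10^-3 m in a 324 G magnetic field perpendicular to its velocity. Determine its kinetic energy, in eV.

v = qBr/m = (1×1.60×10^-19)(0.0324)(1.22×10^-3) / (1.67×10^-27) = 3790 m/s.
K = ½mv² = 0.5·(1.67×10^-27)·(3790)² = 1.20×10^-20 J = 0.0748 eV.

K ≈ 0.0748 eV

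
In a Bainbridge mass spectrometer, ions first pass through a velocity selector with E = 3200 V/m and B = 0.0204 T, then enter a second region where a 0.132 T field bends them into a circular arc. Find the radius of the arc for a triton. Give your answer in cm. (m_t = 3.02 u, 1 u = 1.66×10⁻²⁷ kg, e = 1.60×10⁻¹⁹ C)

r ≈ 3.72 cm

The selector passes v = E/B = 3200/0.0204 = 1.57×10^5 m/s.
In the deflection region, r = mv/(qB₂) = (5.01×10^-27)(1.57×10^5) / [(1×1.60×10^-19)(0.132)] = 0.0372 m.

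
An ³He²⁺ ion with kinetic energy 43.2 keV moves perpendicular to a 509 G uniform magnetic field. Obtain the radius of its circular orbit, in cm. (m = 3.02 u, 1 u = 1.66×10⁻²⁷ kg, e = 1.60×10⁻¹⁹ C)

r ≈ 51.1 cm

Convert the energy: K = 43.2 keV = 6.91×10^-15 J.
v = √(2K/m) = √(2·6.91×10^-15/5.01×10^-27) = 1.66×10^6 m/s.
r = mv/(qB) = (5.01×10^-27)(1.66×10^6) / [(2×1.60×10^-19)(0.0509)] = 0.511 m.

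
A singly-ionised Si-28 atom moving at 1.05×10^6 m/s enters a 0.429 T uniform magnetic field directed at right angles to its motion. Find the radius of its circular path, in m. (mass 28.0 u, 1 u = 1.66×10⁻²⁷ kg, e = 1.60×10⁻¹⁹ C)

The magnetic force provides the centripetal force: qvB = mv²/r, so r = mv/(qB).
r = (4.65×10^-26 kg)(1.05×10^6 m/s) / [(1×1.60×10^-19 C)(0.429 T)] = 0.711 m.

r ≈ 0.711 m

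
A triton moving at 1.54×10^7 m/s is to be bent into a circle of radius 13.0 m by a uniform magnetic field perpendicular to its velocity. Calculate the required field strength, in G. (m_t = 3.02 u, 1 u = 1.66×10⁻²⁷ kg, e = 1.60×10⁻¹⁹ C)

B ≈ 371 G

qvB = mv²/r gives B = mv/(qr).
B = (5.01×10^-27)(1.54×10^7) / [(1×1.60×10^-19)(13.0)] = 0.0371 T.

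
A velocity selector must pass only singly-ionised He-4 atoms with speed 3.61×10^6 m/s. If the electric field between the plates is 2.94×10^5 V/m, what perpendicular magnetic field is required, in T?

qE = qvB ⇒ B = E/v = (2.94×10^5) / (3.61×10^6) = 0.0814 T.

B ≈ 0.0814 T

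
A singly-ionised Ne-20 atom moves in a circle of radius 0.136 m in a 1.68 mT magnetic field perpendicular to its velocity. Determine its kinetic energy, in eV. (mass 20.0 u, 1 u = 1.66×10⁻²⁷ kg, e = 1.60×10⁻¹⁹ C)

K ≈ 0.126 eV

v = qBr/m = (1×1.60×10^-19)(1.68×10^-3)(0.136) / (3.32×10^-26) = 1100 m/s.
K = ½mv² = 0.5·(3.32×10^-26)·(1100)² = 2.01×10^-20 J = 0.126 eV.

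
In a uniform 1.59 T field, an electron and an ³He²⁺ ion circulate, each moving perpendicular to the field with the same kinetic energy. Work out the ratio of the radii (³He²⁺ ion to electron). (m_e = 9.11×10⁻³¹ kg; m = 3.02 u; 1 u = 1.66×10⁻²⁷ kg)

ratio ≈ 37.1

r = √(2mK)/(qB) ⇒ at equal K, r ∝ √m/q.
r_{³He²⁺ ion}/r_{electron} = 37.1.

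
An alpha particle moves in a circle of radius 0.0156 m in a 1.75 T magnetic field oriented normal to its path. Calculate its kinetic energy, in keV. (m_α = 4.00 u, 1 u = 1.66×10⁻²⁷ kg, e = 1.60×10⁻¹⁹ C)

v = qBr/m = (2×1.60×10^-19)(1.75)(0.0156) / (6.64×10^-27) = 1.32×10^6 m/s.
K = ½mv² = 0.5·(6.64×10^-27)·(1.32×10^6)² = 5.75×10^-15 J = 35.9 keV.

K ≈ 35.9 keV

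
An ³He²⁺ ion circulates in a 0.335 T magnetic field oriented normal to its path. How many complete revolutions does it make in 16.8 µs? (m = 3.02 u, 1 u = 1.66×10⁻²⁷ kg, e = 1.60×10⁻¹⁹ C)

N = 57

T = 2πm/(qB) = 2π(5.0132×10^-27) / [(2×1.60×10^-19)(0.335)] = 2.9383×10^-7 s.
N = t/T = 1.68×10^-5 / 2.9383×10^-7 ≈ 57.18, so 57 complete revolutions.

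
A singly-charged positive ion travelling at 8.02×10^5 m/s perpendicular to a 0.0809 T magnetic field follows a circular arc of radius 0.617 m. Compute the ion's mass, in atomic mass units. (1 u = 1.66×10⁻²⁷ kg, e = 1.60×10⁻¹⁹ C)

m ≈ 6.00 u

qvB = mv²/r ⇒ m = qBr/v.
m = (1×1.60×10^-19)(0.0809)(0.617) / (8.02×10^5) = 9.96×10^-27 kg = 6.00 u.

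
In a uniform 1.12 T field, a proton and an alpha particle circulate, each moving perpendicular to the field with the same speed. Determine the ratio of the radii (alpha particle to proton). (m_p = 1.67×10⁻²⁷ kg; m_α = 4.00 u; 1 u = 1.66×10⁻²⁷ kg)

r = mv/(qB) ⇒ at equal v, r ∝ m/q.
r_{alpha particle}/r_{proton} = 1.99.

ratio ≈ 1.99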